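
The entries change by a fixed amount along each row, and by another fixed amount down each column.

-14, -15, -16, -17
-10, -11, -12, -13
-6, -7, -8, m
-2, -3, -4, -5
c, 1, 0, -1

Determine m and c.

Along each row the entries change by -1 per step; down each column they change by 4.
Row 3: from -6 at column 1, stepping by -1 to column 4 gives -9.
Row 5: from 1 at column 2, stepping by -1 to column 1 gives 2.

m = -9, c = 2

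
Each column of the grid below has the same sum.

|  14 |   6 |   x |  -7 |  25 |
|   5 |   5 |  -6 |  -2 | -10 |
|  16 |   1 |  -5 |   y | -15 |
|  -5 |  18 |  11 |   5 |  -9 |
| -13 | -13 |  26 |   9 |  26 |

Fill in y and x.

Column 1 sums to 17 and so does column 2; that's the common total.
In column 4 the known cells total 5, leaving 17 − 5 = 12.
In column 3 the known cells total 26, leaving 17 − 26 = -9.

y = 12, x = -9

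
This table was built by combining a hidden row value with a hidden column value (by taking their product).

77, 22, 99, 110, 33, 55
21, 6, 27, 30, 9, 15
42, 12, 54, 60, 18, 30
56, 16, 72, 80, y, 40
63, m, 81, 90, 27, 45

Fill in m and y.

m = 18, y = 24

Each row is a constant multiple of every other row — this is a multiplication table with the headers hidden.
Row 5 is 45/55 = 9/11 times row 1, so its entry in column 2 is 22 × 9/11 = 18.
Row 4 is 40/55 = 8/11 times row 1, so its entry in column 5 is 33 × 8/11 = 24.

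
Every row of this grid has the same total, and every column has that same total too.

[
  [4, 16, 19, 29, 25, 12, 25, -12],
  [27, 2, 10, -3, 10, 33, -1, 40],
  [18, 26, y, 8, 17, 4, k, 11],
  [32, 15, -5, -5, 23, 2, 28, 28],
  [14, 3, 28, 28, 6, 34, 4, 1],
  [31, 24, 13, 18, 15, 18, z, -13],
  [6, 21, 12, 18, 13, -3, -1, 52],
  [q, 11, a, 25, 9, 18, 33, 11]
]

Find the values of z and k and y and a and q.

Rows 1 and 2 both sum to 118, so that's the common total.
Column 1 has 4 + 27 + 18 + 32 + 14 + 31 + 6 = 132; the blank must be 118 − 132 = -14.
Row 6 has 31 + 24 + 13 + 18 + 15 + 18 − 13 = 106; the blank must be 118 − 106 = 12.
Column 7 has 25 − 1 + 28 + 4 + 12 − 1 + 33 = 100; the blank must be 118 − 100 = 18.
Row 8 has -14 + 11 + 25 + 9 + 18 + 33 + 11 = 93; the blank must be 118 − 93 = 25.
Row 3 has 18 + 26 + 8 + 17 + 4 + 18 + 11 = 102; the blank must be 118 − 102 = 16.

z = 12, k = 18, y = 16, a = 25, q = -14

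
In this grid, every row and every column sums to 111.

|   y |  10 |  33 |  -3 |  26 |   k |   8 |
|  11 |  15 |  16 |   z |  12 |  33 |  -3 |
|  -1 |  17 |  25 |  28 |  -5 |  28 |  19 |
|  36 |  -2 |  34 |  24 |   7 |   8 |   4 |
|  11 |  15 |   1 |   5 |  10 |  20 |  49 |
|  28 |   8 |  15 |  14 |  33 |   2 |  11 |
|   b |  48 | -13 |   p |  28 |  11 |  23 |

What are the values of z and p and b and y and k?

z = 27, p = 16, b = -2, y = 28, k = 9

Column 6: 33 + 28 + 8 + 20 + 2 + 11 = 102, so its missing entry is 111 − 102 = 9.
Row 1: 10 + 33 − 3 + 26 + 9 + 8 = 83, so its missing entry is 111 − 83 = 28.
Column 1: 28 + 11 − 1 + 36 + 11 + 28 = 113, so its missing entry is 111 − 113 = -2.
Row 7: -2 + 48 − 13 + 28 + 11 + 23 = 95, so its missing entry is 111 − 95 = 16.
Row 2: 11 + 15 + 16 + 12 + 33 − 3 = 84, so its missing entry is 111 − 84 = 27.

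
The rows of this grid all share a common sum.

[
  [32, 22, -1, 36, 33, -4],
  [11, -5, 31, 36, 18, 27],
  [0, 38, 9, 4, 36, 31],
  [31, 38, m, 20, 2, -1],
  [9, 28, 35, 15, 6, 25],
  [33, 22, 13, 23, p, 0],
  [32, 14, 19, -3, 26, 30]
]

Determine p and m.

p = 27, m = 28

The complete rows each total 118.
Row 6 is missing 118 − 91 = 27 (since 33 + 22 + 13 + 23 + 0 = 91).
Row 4 is missing 118 − 90 = 28 (since 31 + 38 + 20 + 2 − 1 = 90).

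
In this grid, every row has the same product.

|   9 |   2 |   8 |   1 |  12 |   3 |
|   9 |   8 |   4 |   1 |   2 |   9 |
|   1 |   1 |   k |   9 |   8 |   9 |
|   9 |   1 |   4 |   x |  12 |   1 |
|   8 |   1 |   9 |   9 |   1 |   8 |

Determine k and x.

k = 8, x = 12

Rows 1 and 2 each multiply to 5184, so every row has product 5184.
Row 3: 1×1×9×8×9 = 648, so the missing entry is 5184 ÷ 648 = 8.
Row 4: 9×1×4×12×1 = 432, so the missing entry is 5184 ÷ 432 = 12.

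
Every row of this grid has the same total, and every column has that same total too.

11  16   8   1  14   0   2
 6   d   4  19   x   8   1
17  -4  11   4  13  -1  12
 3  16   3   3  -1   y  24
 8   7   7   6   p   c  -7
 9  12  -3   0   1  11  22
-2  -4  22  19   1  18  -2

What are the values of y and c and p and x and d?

y = 4, c = 12, p = 19, x = 5, d = 9

Rows 1 and 3 both sum to 52, so that's the common total.
The known cells in column 2 total 43, leaving 52 − 43 = 9 for the blank.
The known cells in row 2 total 47, leaving 52 − 47 = 5 for the blank.
The known cells in column 5 total 33, leaving 52 − 33 = 19 for the blank.
The known cells in row 5 total 40, leaving 52 − 40 = 12 for the blank.
The known cells in row 4 total 48, leaving 52 − 48 = 4 for the blank.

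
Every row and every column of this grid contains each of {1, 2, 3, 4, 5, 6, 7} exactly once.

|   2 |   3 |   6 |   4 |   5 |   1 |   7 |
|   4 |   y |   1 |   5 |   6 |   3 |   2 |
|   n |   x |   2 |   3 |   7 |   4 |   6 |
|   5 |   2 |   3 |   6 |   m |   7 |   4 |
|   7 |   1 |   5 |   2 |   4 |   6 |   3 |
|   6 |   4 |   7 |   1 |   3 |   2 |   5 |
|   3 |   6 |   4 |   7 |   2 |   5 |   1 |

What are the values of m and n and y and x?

Cell (2,2): row 2 already has {1, 2, 3, 4, 5, 6} → 7.
Cell (3,1): column 1 already has {2, 3, 4, 5, 6, 7} → 1.
Cell (3,2): row 3 already has {1, 2, 3, 4, 6, 7} → 5.
Cell (4,5): row 4 already has {2, 3, 4, 5, 6, 7} → 1.

m = 1, n = 1, y = 7, x = 5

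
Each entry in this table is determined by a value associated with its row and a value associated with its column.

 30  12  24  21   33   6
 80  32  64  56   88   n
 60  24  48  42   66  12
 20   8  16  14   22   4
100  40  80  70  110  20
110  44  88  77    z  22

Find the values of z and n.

Each row is a constant multiple of every other row — this is a multiplication table with the headers hidden.
Row 6 is 77/21 = 11/3 times row 1, so its entry in column 5 is 33 × 11/3 = 121.
Row 2 is 56/21 = 8/3 times row 1, so its entry in column 6 is 6 × 8/3 = 16.

z = 121, n = 16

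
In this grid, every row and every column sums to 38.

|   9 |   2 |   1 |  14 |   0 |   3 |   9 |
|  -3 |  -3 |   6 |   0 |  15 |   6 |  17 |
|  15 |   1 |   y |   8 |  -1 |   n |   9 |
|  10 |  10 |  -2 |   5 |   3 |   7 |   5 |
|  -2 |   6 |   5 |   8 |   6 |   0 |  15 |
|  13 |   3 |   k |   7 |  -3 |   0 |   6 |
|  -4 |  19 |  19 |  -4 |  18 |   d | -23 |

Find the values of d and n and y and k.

Row 6 has 13 + 3 + 7 − 3 + 0 + 6 = 26; the blank must be 38 − 26 = 12.
Row 7 has -4 + 19 + 19 − 4 + 18 − 23 = 25; the blank must be 38 − 25 = 13.
Column 6 has 3 + 6 + 7 + 0 + 0 + 13 = 29; the blank must be 38 − 29 = 9.
Row 3 has 15 + 1 + 8 − 1 + 9 + 9 = 41; the blank must be 38 − 41 = -3.

d = 13, n = 9, y = -3, k = 12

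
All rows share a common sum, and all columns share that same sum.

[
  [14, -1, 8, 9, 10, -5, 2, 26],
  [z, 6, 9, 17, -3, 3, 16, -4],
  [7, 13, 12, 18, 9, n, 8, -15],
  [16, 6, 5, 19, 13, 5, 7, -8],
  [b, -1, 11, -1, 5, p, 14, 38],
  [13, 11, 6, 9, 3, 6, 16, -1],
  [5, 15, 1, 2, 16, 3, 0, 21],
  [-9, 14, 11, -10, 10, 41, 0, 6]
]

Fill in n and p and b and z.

n = 11, p = -1, b = -2, z = 19

Rows 1 and 4 both sum to 63, so that's the common total.
Row 2 has 6 + 9 + 17 − 3 + 3 + 16 − 4 = 44; the blank must be 63 − 44 = 19.
Column 1 has 14 + 19 + 7 + 16 + 13 + 5 − 9 = 65; the blank must be 63 − 65 = -2.
Row 5 has -2 − 1 + 11 − 1 + 5 + 14 + 38 = 64; the blank must be 63 − 64 = -1.
Row 3 has 7 + 13 + 12 + 18 + 9 + 8 − 15 = 52; the blank must be 63 − 52 = 11.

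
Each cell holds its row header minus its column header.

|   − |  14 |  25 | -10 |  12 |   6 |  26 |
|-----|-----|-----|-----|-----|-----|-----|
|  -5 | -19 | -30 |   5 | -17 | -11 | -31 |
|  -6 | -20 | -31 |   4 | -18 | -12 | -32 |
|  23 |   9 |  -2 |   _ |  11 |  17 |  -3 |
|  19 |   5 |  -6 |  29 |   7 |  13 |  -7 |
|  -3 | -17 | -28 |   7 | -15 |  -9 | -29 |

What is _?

33

23 − (-10) = 33.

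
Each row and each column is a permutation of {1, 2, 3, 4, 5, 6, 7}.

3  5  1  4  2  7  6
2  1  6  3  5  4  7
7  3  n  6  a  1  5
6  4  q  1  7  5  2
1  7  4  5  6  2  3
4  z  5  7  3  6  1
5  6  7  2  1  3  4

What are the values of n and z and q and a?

For row 4, column 3: row 4 already has {1, 2, 4, 5, 6, 7}; that leaves 3.
For row 3, column 3: column 3 already has {1, 3, 4, 5, 6, 7}; that leaves 2.
At (row 6, col 2): row 6 already has {1, 3, 4, 5, 6, 7}, so the value is 2.
At (row 3, col 5): row 3 already has {1, 2, 3, 5, 6, 7}, so the value is 4.

n = 2, z = 2, q = 3, a = 4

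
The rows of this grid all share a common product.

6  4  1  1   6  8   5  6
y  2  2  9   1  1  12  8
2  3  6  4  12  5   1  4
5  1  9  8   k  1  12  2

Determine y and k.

y = 10, k = 4

Rows 1 and 3 each multiply to 34560, so every row has product 34560.
Row 2: 2×2×9×1×1×12×8 = 3456, so the missing entry is 34560 ÷ 3456 = 10.
Row 4: 5×1×9×8×1×12×2 = 8640, so the missing entry is 34560 ÷ 8640 = 4.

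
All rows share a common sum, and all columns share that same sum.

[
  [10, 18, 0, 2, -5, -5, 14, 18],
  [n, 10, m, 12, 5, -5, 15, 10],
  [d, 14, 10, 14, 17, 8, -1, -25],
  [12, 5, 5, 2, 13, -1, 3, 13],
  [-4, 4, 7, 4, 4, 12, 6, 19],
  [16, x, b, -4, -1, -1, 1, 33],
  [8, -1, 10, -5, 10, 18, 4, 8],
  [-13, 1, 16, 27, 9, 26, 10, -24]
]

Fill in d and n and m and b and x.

Rows 1 and 4 both sum to 52, so that's the common total.
The known cells in row 3 total 37, leaving 52 − 37 = 15 for the blank.
The known cells in column 2 total 51, leaving 52 − 51 = 1 for the blank.
The known cells in column 1 total 44, leaving 52 − 44 = 8 for the blank.
The known cells in row 2 total 55, leaving 52 − 55 = -3 for the blank.
The known cells in row 6 total 45, leaving 52 − 45 = 7 for the blank.

d = 15, n = 8, m = -3, b = 7, x = 1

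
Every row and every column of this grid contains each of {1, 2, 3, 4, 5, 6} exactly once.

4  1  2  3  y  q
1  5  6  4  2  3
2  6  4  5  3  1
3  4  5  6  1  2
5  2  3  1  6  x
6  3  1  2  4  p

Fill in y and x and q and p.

y = 5, x = 4, q = 6, p = 5

Cell (5,6): row 5 already has {1, 2, 3, 5, 6} → 4.
Cell (6,6): row 6 already has {1, 2, 3, 4, 6} → 5.
For row 1, column 5: column 5 already has {1, 2, 3, 4, 6}; that leaves 5.
At (row 1, col 6): row 1 already has {1, 2, 3, 4, 5}, so the value is 6.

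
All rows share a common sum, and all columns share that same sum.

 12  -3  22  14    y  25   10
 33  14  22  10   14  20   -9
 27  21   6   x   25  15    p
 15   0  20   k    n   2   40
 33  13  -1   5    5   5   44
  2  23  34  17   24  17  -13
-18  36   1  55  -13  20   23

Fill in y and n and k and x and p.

y = 24, n = 25, k = 2, x = 1, p = 9

Rows 2 and 5 both sum to 104, so that's the common total.
Row 1: 12 − 3 + 22 + 14 + 25 + 10 = 80, so its missing entry is 104 − 80 = 24.
Column 5: 24 + 14 + 25 + 5 + 24 − 13 = 79, so its missing entry is 104 − 79 = 25.
Row 4: 15 + 0 + 20 + 25 + 2 + 40 = 102, so its missing entry is 104 − 102 = 2.
Column 4: 14 + 10 + 2 + 5 + 17 + 55 = 103, so its missing entry is 104 − 103 = 1.
Row 3: 27 + 21 + 6 + 1 + 25 + 15 = 95, so its missing entry is 104 − 95 = 9.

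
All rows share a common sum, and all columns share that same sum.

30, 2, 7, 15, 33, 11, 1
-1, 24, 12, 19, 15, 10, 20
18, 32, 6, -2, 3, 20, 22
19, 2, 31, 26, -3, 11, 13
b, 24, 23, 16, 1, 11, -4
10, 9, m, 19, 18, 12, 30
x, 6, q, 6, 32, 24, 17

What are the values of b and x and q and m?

b = 28, x = -5, q = 19, m = 1

Rows 1 and 2 both sum to 99, so that's the common total.
Row 6 has 10 + 9 + 19 + 18 + 12 + 30 = 98; the blank must be 99 − 98 = 1.
Column 3 has 7 + 12 + 6 + 31 + 23 + 1 = 80; the blank must be 99 − 80 = 19.
Row 5 has 24 + 23 + 16 + 1 + 11 − 4 = 71; the blank must be 99 − 71 = 28.
Row 7 has 6 + 19 + 6 + 32 + 24 + 17 = 104; the blank must be 99 − 104 = -5.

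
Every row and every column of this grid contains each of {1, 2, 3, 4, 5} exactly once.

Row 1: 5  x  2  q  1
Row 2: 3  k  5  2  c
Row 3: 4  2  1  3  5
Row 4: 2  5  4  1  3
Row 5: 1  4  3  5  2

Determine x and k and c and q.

At (row 1, col 4): column 4 already has {1, 2, 3, 5}, so the value is 4.
At (row 1, col 2): row 1 already has {1, 2, 4, 5}, so the value is 3.
At (row 2, col 2): column 2 already has {2, 3, 4, 5}, so the value is 1.
At (row 2, col 5): row 2 already has {1, 2, 3, 5}, so the value is 4.

x = 3, k = 1, c = 4, q = 4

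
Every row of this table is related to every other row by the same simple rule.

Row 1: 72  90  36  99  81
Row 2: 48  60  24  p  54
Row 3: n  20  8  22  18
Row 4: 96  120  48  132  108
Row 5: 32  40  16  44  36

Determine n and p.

Each row is a constant multiple of every other row — this is a multiplication table with the headers hidden.
Row 3 is 20/90 = 2/9 times row 1, so its entry in column 1 is 72 × 2/9 = 16.
Row 2 is 60/90 = 2/3 times row 1, so its entry in column 4 is 99 × 2/3 = 66.

n = 16, p = 66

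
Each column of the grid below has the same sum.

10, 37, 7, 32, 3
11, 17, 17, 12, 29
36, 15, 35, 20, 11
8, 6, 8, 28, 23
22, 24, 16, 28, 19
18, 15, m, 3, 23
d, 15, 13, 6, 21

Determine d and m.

d = 24, m = 33

The complete columns each total 129.
Column 1 is missing 129 − 105 = 24 (since 10 + 11 + 36 + 8 + 22 + 18 = 105).
Column 3 is missing 129 − 96 = 33 (since 7 + 17 + 35 + 8 + 16 + 13 = 96).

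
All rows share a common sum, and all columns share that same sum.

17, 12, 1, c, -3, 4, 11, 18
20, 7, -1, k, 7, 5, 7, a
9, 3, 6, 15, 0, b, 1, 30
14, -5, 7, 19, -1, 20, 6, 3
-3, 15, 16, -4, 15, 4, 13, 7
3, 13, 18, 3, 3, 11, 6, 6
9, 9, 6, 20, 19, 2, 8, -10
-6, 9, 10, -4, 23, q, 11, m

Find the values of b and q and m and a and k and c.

Rows 4 and 5 both sum to 63, so that's the common total.
Row 1 has 17 + 12 + 1 − 3 + 4 + 11 + 18 = 60; the blank must be 63 − 60 = 3.
Row 3 has 9 + 3 + 6 + 15 + 0 + 1 + 30 = 64; the blank must be 63 − 64 = -1.
Column 6 has 4 + 5 − 1 + 20 + 4 + 11 + 2 = 45; the blank must be 63 − 45 = 18.
Row 8 has -6 + 9 + 10 − 4 + 23 + 18 + 11 = 61; the blank must be 63 − 61 = 2.
Column 8 has 18 + 30 + 3 + 7 + 6 − 10 + 2 = 56; the blank must be 63 − 56 = 7.
Row 2 has 20 + 7 − 1 + 7 + 5 + 7 + 7 = 52; the blank must be 63 − 52 = 11.

b = -1, q = 18, m = 2, a = 7, k = 11, c = 3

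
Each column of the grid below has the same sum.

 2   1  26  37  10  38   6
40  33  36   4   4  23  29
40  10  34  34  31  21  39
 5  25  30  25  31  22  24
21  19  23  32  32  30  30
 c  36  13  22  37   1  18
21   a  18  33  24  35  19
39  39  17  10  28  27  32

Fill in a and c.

a = 34, c = 29

Columns 5 and 7 both add up to 197, so every column sums to 197.
Column 2: 1 + 33 + 10 + 25 + 19 + 36 + 39 = 163, so the missing entry is 197 − 163 = 34.
Column 1: 2 + 40 + 40 + 5 + 21 + 21 + 39 = 168, so the missing entry is 197 − 168 = 29.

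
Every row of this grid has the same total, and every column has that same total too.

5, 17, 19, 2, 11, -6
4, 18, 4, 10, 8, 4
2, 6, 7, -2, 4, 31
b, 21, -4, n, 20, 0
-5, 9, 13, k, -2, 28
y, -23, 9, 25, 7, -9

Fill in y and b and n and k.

Rows 1 and 2 both sum to 48, so that's the common total.
Row 5: -5 + 9 + 13 − 2 + 28 = 43, so its missing entry is 48 − 43 = 5.
Column 4: 2 + 10 − 2 + 5 + 25 = 40, so its missing entry is 48 − 40 = 8.
Row 6: -23 + 9 + 25 + 7 − 9 = 9, so its missing entry is 48 − 9 = 39.
Row 4: 21 − 4 + 8 + 20 + 0 = 45, so its missing entry is 48 − 45 = 3.

y = 39, b = 3, n = 8, k = 5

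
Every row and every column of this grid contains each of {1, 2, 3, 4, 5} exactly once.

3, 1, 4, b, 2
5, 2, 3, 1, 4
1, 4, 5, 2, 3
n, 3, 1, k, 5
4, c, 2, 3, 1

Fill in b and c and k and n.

For row 1, column 4: row 1 already has {1, 2, 3, 4}; that leaves 5.
Cell (5,2): row 5 already has {1, 2, 3, 4} → 5.
Cell (4,4): column 4 already has {1, 2, 3, 5} → 4.
For row 4, column 1: row 4 already has {1, 3, 4, 5}; that leaves 2.

b = 5, c = 5, k = 4, n = 2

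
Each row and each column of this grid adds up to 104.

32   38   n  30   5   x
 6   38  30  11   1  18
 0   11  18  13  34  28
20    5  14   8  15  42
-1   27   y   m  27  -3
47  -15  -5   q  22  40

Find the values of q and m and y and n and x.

q = 15, m = 27, y = 27, n = 20, x = -21

Column 6: 18 + 28 + 42 − 3 + 40 = 125, so its missing entry is 104 − 125 = -21.
Row 1: 32 + 38 + 30 + 5 − 21 = 84, so its missing entry is 104 − 84 = 20.
Column 3: 20 + 30 + 18 + 14 − 5 = 77, so its missing entry is 104 − 77 = 27.
Row 5: -1 + 27 + 27 + 27 − 3 = 77, so its missing entry is 104 − 77 = 27.
Row 6: 47 − 15 − 5 + 22 + 40 = 89, so its missing entry is 104 − 89 = 15.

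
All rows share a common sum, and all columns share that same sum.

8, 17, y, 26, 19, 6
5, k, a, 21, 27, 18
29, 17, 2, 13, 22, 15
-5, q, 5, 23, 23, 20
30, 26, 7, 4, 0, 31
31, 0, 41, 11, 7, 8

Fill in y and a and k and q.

y = 22, a = 21, k = 6, q = 32

Rows 3 and 5 both sum to 98, so that's the common total.
Row 1 has 8 + 17 + 26 + 19 + 6 = 76; the blank must be 98 − 76 = 22.
Column 3 has 22 + 2 + 5 + 7 + 41 = 77; the blank must be 98 − 77 = 21.
Row 2 has 5 + 21 + 21 + 27 + 18 = 92; the blank must be 98 − 92 = 6.
Row 4 has -5 + 5 + 23 + 23 + 20 = 66; the blank must be 98 − 66 = 32.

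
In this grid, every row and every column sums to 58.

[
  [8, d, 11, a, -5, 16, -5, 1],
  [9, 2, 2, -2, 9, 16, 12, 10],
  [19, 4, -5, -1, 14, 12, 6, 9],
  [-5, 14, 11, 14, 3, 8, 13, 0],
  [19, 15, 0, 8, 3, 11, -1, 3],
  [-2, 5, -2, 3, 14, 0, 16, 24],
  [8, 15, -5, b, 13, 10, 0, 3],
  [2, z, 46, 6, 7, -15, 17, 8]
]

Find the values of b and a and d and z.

b = 14, a = 16, d = 16, z = -13

Row 7: 8 + 15 − 5 + 13 + 10 + 0 + 3 = 44, so its missing entry is 58 − 44 = 14.
Row 8: 2 + 46 + 6 + 7 − 15 + 17 + 8 = 71, so its missing entry is 58 − 71 = -13.
Column 2: 2 + 4 + 14 + 15 + 5 + 15 − 13 = 42, so its missing entry is 58 − 42 = 16.
Row 1: 8 + 16 + 11 − 5 + 16 − 5 + 1 = 42, so its missing entry is 58 − 42 = 16.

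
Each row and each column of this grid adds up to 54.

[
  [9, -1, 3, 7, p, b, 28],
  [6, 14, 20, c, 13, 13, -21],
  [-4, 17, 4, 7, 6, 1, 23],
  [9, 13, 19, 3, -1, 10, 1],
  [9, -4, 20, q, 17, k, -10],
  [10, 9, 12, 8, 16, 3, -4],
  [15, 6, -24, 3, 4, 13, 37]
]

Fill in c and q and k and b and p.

Column 5: 13 + 6 − 1 + 17 + 16 + 4 = 55, so its missing entry is 54 − 55 = -1.
Row 1: 9 − 1 + 3 + 7 − 1 + 28 = 45, so its missing entry is 54 − 45 = 9.
Column 6: 9 + 13 + 1 + 10 + 3 + 13 = 49, so its missing entry is 54 − 49 = 5.
Row 5: 9 − 4 + 20 + 17 + 5 − 10 = 37, so its missing entry is 54 − 37 = 17.
Row 2: 6 + 14 + 20 + 13 + 13 − 21 = 45, so its missing entry is 54 − 45 = 9.

c = 9, q = 17, k = 5, b = 9, p = -1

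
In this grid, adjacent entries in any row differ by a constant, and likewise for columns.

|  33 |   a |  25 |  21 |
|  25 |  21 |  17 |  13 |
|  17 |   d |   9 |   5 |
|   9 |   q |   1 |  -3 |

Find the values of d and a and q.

d = 13, a = 29, q = 5

Along each row the entries change by -4 per step; down each column they change by -8.
Row 3: from 17 at column 1, stepping by -4 to column 2 gives 13.
Row 1: from 33 at column 1, stepping by -4 to column 2 gives 29.
Row 4: from 9 at column 1, stepping by -4 to column 2 gives 5.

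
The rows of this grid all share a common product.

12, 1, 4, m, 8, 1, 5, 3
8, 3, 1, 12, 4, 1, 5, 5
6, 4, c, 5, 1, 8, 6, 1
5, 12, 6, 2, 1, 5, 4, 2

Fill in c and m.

Rows 2 and 4 each multiply to 28800, so every row has product 28800.
Row 3: 6×4×5×1×8×6×1 = 5760, so the missing entry is 28800 ÷ 5760 = 5.
Row 1: 12×1×4×8×1×5×3 = 5760, so the missing entry is 28800 ÷ 5760 = 5.

c = 5, m = 5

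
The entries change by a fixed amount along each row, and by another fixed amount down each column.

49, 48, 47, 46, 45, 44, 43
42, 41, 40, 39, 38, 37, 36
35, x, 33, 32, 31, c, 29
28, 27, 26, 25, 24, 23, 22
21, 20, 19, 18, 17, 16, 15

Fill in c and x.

Along each row the entries change by -1 per step; down each column they change by -7.
Row 3: from 35 at column 1, stepping by -1 to column 6 gives 30.
Row 3: from 35 at column 1, stepping by -1 to column 2 gives 34.

c = 30, x = 34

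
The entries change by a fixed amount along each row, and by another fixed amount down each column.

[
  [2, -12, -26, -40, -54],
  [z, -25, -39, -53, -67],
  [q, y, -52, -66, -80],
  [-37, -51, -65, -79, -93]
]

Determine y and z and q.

y = -38, z = -11, q = -24

Along each row the entries change by -14 per step; down each column they change by -13.
Row 3: from -52 at column 3, stepping by -14 to column 2 gives -38.
Row 2: from -25 at column 2, stepping by -14 to column 1 gives -11.
Row 3: from -52 at column 3, stepping by -14 to column 1 gives -24.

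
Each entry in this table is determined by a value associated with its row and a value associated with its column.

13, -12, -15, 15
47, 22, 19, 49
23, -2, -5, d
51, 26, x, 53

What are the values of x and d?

x = 23, d = 25

The difference between any two rows is the same in every column — this is an addition table with the headers hidden.
Row 4 minus row 1 is 26 − (-12) = 38, so its entry in column 3 is -15 + 38 = 23.
Row 3 minus row 1 is -2 − (-12) = 10, so its entry in column 4 is 15 + 10 = 25.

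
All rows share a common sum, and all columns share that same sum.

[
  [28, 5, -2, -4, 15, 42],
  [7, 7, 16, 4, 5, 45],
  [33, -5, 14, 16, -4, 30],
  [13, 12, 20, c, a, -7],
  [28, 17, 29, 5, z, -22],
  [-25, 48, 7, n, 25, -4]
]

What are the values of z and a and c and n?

Rows 1 and 2 both sum to 84, so that's the common total.
Row 5: 28 + 17 + 29 + 5 − 22 = 57, so its missing entry is 84 − 57 = 27.
Row 6: -25 + 48 + 7 + 25 − 4 = 51, so its missing entry is 84 − 51 = 33.
Column 4: -4 + 4 + 16 + 5 + 33 = 54, so its missing entry is 84 − 54 = 30.
Row 4: 13 + 12 + 20 + 30 − 7 = 68, so its missing entry is 84 − 68 = 16.

z = 27, a = 16, c = 30, n = 33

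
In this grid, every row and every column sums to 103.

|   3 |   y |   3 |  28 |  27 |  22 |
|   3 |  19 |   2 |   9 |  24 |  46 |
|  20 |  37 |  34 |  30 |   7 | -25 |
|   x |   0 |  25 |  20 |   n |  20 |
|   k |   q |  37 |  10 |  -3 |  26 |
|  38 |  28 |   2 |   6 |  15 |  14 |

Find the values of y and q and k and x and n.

Row 1: 3 + 3 + 28 + 27 + 22 = 83, so its missing entry is 103 − 83 = 20.
Column 5: 27 + 24 + 7 − 3 + 15 = 70, so its missing entry is 103 − 70 = 33.
Row 4: 0 + 25 + 20 + 33 + 20 = 98, so its missing entry is 103 − 98 = 5.
Column 1: 3 + 3 + 20 + 5 + 38 = 69, so its missing entry is 103 − 69 = 34.
Row 5: 34 + 37 + 10 − 3 + 26 = 104, so its missing entry is 103 − 104 = -1.

y = 20, q = -1, k = 34, x = 5, n = 33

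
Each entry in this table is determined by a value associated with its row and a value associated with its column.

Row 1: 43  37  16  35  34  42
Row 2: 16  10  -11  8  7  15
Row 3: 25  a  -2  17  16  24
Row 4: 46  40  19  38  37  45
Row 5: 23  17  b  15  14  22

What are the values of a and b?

The difference between any two rows is the same in every column — this is an addition table with the headers hidden.
Row 3 minus row 1 is 17 − 35 = -18, so its entry in column 2 is 37 + (-18) = 19.
Row 5 minus row 1 is 15 − 35 = -20, so its entry in column 3 is 16 + (-20) = -4.

a = 19, b = -4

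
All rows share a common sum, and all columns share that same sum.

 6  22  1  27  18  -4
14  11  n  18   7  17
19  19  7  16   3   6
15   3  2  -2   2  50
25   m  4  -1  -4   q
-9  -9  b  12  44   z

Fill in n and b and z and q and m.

Rows 1 and 3 both sum to 70, so that's the common total.
Row 2: 14 + 11 + 18 + 7 + 17 = 67, so its missing entry is 70 − 67 = 3.
Column 2: 22 + 11 + 19 + 3 − 9 = 46, so its missing entry is 70 − 46 = 24.
Row 5: 25 + 24 + 4 − 1 − 4 = 48, so its missing entry is 70 − 48 = 22.
Column 6: -4 + 17 + 6 + 50 + 22 = 91, so its missing entry is 70 − 91 = -21.
Row 6: -9 − 9 + 12 + 44 − 21 = 17, so its missing entry is 70 − 17 = 53.

n = 3, b = 53, z = -21, q = 22, m = 24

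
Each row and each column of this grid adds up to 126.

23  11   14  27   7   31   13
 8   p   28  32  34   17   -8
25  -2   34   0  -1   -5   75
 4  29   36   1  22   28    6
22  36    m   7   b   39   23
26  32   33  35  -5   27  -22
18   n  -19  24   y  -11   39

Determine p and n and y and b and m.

Row 2: 8 + 28 + 32 + 34 + 17 − 8 = 111, so its missing entry is 126 − 111 = 15.
Column 2: 11 + 15 − 2 + 29 + 36 + 32 = 121, so its missing entry is 126 − 121 = 5.
Row 7: 18 + 5 − 19 + 24 − 11 + 39 = 56, so its missing entry is 126 − 56 = 70.
Column 5: 7 + 34 − 1 + 22 − 5 + 70 = 127, so its missing entry is 126 − 127 = -1.
Row 5: 22 + 36 + 7 − 1 + 39 + 23 = 126, so its missing entry is 126 − 126 = 0.

p = 15, n = 5, y = 70, b = -1, m = 0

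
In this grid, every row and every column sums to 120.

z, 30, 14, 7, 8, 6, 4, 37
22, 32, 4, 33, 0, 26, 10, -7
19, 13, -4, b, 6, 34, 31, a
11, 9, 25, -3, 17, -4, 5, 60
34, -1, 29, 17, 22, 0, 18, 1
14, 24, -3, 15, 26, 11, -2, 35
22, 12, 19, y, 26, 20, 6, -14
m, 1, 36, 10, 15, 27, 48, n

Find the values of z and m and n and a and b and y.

The known cells in row 1 total 106, leaving 120 − 106 = 14 for the blank.
The known cells in column 1 total 136, leaving 120 − 136 = -16 for the blank.
The known cells in row 8 total 121, leaving 120 − 121 = -1 for the blank.
The known cells in column 8 total 111, leaving 120 − 111 = 9 for the blank.
The known cells in row 3 total 108, leaving 120 − 108 = 12 for the blank.
The known cells in row 7 total 91, leaving 120 − 91 = 29 for the blank.

z = 14, m = -16, n = -1, a = 9, b = 12, y = 29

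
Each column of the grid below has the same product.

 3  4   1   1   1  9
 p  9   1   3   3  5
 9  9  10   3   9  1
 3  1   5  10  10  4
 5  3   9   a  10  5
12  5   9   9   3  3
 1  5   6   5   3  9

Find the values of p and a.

Columns 2 and 5 each multiply to 24300, so every column has product 24300.
Column 1: 3×9×3×5×12×1 = 4860, so the missing entry is 24300 ÷ 4860 = 5.
Column 4: 1×3×3×10×9×5 = 4050, so the missing entry is 24300 ÷ 4050 = 6.

p = 5, a = 6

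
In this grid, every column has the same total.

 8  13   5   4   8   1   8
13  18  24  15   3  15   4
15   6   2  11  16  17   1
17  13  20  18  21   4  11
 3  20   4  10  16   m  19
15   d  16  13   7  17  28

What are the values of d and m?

Columns 4 and 7 both add up to 71, so every column sums to 71.
Column 2: 13 + 18 + 6 + 13 + 20 = 70, so the missing entry is 71 − 70 = 1.
Column 6: 1 + 15 + 17 + 4 + 17 = 54, so the missing entry is 71 − 54 = 17.

d = 1, m = 17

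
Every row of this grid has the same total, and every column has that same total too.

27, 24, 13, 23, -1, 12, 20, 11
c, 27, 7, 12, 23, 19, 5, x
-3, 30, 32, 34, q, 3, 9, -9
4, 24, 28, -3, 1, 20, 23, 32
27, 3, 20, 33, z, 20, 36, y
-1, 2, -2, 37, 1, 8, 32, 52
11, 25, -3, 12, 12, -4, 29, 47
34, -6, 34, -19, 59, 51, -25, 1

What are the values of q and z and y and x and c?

Rows 1 and 4 both sum to 129, so that's the common total.
Row 3: -3 + 30 + 32 + 34 + 3 + 9 − 9 = 96, so its missing entry is 129 − 96 = 33.
Column 5: -1 + 23 + 33 + 1 + 1 + 12 + 59 = 128, so its missing entry is 129 − 128 = 1.
Column 1: 27 − 3 + 4 + 27 − 1 + 11 + 34 = 99, so its missing entry is 129 − 99 = 30.
Row 2: 30 + 27 + 7 + 12 + 23 + 19 + 5 = 123, so its missing entry is 129 − 123 = 6.
Row 5: 27 + 3 + 20 + 33 + 1 + 20 + 36 = 140, so its missing entry is 129 − 140 = -11.

q = 33, z = 1, y = -11, x = 6, c = 30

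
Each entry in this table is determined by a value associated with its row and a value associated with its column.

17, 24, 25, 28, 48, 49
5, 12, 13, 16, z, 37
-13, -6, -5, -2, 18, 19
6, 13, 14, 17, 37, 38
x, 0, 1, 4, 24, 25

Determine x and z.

The difference between any two rows is the same in every column — this is an addition table with the headers hidden.
Row 5 minus row 1 is 1 − 25 = -24, so its entry in column 1 is 17 + (-24) = -7.
Row 2 minus row 1 is 13 − 25 = -12, so its entry in column 5 is 48 + (-12) = 36.

x = -7, z = 36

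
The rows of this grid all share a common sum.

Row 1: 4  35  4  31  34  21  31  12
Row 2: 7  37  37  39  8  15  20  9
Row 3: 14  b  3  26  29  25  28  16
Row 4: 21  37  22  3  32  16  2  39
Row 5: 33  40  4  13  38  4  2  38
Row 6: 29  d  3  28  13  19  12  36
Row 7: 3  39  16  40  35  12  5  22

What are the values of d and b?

The complete rows each total 172.
Row 6 is missing 172 − 140 = 32 (since 29 + 3 + 28 + 13 + 19 + 12 + 36 = 140).
Row 3 is missing 172 − 141 = 31 (since 14 + 3 + 26 + 29 + 25 + 28 + 16 = 141).

d = 32, b = 31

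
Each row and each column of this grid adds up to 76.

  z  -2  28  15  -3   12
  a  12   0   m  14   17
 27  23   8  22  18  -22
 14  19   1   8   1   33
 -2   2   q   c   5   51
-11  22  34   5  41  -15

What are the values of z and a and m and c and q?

Row 1: -2 + 28 + 15 − 3 + 12 = 50, so its missing entry is 76 − 50 = 26.
Column 3: 28 + 0 + 8 + 1 + 34 = 71, so its missing entry is 76 − 71 = 5.
Row 5: -2 + 2 + 5 + 5 + 51 = 61, so its missing entry is 76 − 61 = 15.
Column 1: 26 + 27 + 14 − 2 − 11 = 54, so its missing entry is 76 − 54 = 22.
Row 2: 22 + 12 + 0 + 14 + 17 = 65, so its missing entry is 76 − 65 = 11.

z = 26, a = 22, m = 11, c = 15, q = 5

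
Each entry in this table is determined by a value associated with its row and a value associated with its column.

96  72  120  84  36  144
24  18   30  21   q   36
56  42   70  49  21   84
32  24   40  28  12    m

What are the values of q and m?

Each row is a constant multiple of every other row — this is a multiplication table with the headers hidden.
Row 2 is 18/72 = 1/4 times row 1, so its entry in column 5 is 36 × 1/4 = 9.
Row 4 is 24/72 = 1/3 times row 1, so its entry in column 6 is 144 × 1/3 = 48.

q = 9, m = 48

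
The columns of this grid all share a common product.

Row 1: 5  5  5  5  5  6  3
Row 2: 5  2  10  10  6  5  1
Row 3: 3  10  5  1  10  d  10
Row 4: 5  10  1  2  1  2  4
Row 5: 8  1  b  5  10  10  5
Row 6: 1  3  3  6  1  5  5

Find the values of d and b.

Columns 1 and 4 each multiply to 3000, so every column has product 3000.
Column 6: 6×5×2×10×5 = 3000, so the missing entry is 3000 ÷ 3000 = 1.
Column 3: 5×10×5×1×3 = 750, so the missing entry is 3000 ÷ 750 = 4.

d = 1, b = 4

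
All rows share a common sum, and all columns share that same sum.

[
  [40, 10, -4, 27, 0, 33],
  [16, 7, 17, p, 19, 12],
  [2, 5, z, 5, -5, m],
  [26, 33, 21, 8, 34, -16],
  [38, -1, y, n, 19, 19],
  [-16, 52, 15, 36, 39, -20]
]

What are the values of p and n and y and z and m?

p = 35, n = -5, y = 36, z = 21, m = 78

Rows 1 and 4 both sum to 106, so that's the common total.
The known cells in column 6 total 28, leaving 106 − 28 = 78 for the blank.
The known cells in row 3 total 85, leaving 106 − 85 = 21 for the blank.
The known cells in column 3 total 70, leaving 106 − 70 = 36 for the blank.
The known cells in row 5 total 111, leaving 106 − 111 = -5 for the blank.
The known cells in row 2 total 71, leaving 106 − 71 = 35 for the blank.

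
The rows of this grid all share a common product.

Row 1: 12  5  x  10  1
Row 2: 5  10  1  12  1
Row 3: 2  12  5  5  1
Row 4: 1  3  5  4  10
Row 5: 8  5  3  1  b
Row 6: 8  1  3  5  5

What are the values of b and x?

b = 5, x = 1

Rows 3 and 6 each multiply to 600, so every row has product 600.
Row 5: 8×5×3×1 = 120, so the missing entry is 600 ÷ 120 = 5.
Row 1: 12×5×10×1 = 600, so the missing entry is 600 ÷ 600 = 1.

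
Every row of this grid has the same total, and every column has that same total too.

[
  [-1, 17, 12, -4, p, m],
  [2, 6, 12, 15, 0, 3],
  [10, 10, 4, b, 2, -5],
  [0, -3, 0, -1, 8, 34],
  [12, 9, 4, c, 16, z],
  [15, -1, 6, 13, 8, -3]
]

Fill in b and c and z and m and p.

b = 17, c = -2, z = -1, m = 10, p = 4

Rows 2 and 4 both sum to 38, so that's the common total.
Column 5: 0 + 2 + 8 + 16 + 8 = 34, so its missing entry is 38 − 34 = 4.
Row 3: 10 + 10 + 4 + 2 − 5 = 21, so its missing entry is 38 − 21 = 17.
Column 4: -4 + 15 + 17 − 1 + 13 = 40, so its missing entry is 38 − 40 = -2.
Row 5: 12 + 9 + 4 − 2 + 16 = 39, so its missing entry is 38 − 39 = -1.
Row 1: -1 + 17 + 12 − 4 + 4 = 28, so its missing entry is 38 − 28 = 10.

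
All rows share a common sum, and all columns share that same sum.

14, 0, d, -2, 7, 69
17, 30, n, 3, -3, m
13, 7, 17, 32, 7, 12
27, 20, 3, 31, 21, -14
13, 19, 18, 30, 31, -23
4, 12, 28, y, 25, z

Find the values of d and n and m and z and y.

d = 0, n = 22, m = 19, z = 25, y = -6

Rows 3 and 4 both sum to 88, so that's the common total.
The known cells in row 1 total 88, leaving 88 − 88 = 0 for the blank.
The known cells in column 3 total 66, leaving 88 − 66 = 22 for the blank.
The known cells in row 2 total 69, leaving 88 − 69 = 19 for the blank.
The known cells in column 6 total 63, leaving 88 − 63 = 25 for the blank.
The known cells in row 6 total 94, leaving 88 − 94 = -6 for the blank.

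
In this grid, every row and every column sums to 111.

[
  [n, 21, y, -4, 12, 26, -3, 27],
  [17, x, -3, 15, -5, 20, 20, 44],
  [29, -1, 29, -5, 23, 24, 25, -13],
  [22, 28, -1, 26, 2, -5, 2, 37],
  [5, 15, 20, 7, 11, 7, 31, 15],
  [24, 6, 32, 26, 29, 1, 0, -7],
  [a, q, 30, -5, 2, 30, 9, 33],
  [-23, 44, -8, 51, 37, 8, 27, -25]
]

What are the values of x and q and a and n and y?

The known cells in row 2 total 108, leaving 111 − 108 = 3 for the blank.
The known cells in column 2 total 116, leaving 111 − 116 = -5 for the blank.
The known cells in column 3 total 99, leaving 111 − 99 = 12 for the blank.
The known cells in row 1 total 91, leaving 111 − 91 = 20 for the blank.
The known cells in row 7 total 94, leaving 111 − 94 = 17 for the blank.

x = 3, q = -5, a = 17, n = 20, y = 12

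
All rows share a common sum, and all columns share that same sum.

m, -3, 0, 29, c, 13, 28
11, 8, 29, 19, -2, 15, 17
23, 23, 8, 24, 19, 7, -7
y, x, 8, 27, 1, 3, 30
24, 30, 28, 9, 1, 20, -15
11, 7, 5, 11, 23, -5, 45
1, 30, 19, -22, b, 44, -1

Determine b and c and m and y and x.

Rows 2 and 3 both sum to 97, so that's the common total.
Column 2: -3 + 8 + 23 + 30 + 7 + 30 = 95, so its missing entry is 97 − 95 = 2.
Row 7: 1 + 30 + 19 − 22 + 44 − 1 = 71, so its missing entry is 97 − 71 = 26.
Column 5: -2 + 19 + 1 + 1 + 23 + 26 = 68, so its missing entry is 97 − 68 = 29.
Row 1: -3 + 0 + 29 + 29 + 13 + 28 = 96, so its missing entry is 97 − 96 = 1.
Row 4: 2 + 8 + 27 + 1 + 3 + 30 = 71, so its missing entry is 97 − 71 = 26.

b = 26, c = 29, m = 1, y = 26, x = 2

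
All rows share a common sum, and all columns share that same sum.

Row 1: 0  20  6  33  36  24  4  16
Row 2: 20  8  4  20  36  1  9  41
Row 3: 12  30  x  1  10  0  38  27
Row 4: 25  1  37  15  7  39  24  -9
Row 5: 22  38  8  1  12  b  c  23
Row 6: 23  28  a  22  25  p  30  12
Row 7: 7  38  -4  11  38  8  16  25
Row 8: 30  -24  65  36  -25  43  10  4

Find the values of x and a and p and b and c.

Rows 1 and 2 both sum to 139, so that's the common total.
Column 7: 4 + 9 + 38 + 24 + 30 + 16 + 10 = 131, so its missing entry is 139 − 131 = 8.
Row 5: 22 + 38 + 8 + 1 + 12 + 8 + 23 = 112, so its missing entry is 139 − 112 = 27.
Column 6: 24 + 1 + 0 + 39 + 27 + 8 + 43 = 142, so its missing entry is 139 − 142 = -3.
Row 3: 12 + 30 + 1 + 10 + 0 + 38 + 27 = 118, so its missing entry is 139 − 118 = 21.
Row 6: 23 + 28 + 22 + 25 − 3 + 30 + 12 = 137, so its missing entry is 139 − 137 = 2.

x = 21, a = 2, p = -3, b = 27, c = 8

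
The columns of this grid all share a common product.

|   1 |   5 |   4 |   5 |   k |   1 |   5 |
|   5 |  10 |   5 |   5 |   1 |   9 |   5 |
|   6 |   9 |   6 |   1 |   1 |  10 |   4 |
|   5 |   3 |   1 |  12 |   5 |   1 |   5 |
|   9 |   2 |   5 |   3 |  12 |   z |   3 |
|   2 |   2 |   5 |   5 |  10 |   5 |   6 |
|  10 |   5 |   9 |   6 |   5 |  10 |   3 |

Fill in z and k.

z = 6, k = 9

Columns 4 and 7 each multiply to 27000, so every column has product 27000.
Column 6: 1×9×10×1×5×10 = 4500, so the missing entry is 27000 ÷ 4500 = 6.
Column 5: 1×1×5×12×10×5 = 3000, so the missing entry is 27000 ÷ 3000 = 9.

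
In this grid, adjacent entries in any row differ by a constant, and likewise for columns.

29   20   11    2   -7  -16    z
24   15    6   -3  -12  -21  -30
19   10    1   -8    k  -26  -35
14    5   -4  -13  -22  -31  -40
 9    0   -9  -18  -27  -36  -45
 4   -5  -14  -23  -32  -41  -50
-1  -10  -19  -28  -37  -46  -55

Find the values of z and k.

z = -25, k = -17

Along each row the entries change by -9 per step; down each column they change by -5.
Row 1: from 29 at column 1, stepping by -9 to column 7 gives -25.
Row 3: from 19 at column 1, stepping by -9 to column 5 gives -17.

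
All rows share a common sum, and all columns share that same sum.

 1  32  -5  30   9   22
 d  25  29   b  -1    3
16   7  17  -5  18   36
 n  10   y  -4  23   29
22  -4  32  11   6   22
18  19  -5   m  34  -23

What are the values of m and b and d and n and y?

m = 46, b = 11, d = 22, n = 10, y = 21

Rows 1 and 3 both sum to 89, so that's the common total.
The known cells in row 6 total 43, leaving 89 − 43 = 46 for the blank.
The known cells in column 3 total 68, leaving 89 − 68 = 21 for the blank.
The known cells in row 4 total 79, leaving 89 − 79 = 10 for the blank.
The known cells in column 1 total 67, leaving 89 − 67 = 22 for the blank.
The known cells in row 2 total 78, leaving 89 − 78 = 11 for the blank.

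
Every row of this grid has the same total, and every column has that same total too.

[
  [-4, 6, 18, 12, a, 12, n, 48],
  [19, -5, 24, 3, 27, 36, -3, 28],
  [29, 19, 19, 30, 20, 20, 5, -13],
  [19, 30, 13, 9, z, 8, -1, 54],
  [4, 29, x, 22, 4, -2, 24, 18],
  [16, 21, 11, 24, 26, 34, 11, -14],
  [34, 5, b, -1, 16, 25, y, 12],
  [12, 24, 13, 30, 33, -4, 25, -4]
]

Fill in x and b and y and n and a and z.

x = 30, b = 1, y = 37, n = 31, a = 6, z = -3

Rows 2 and 3 both sum to 129, so that's the common total.
Row 4 has 19 + 30 + 13 + 9 + 8 − 1 + 54 = 132; the blank must be 129 − 132 = -3.
Column 5 has 27 + 20 − 3 + 4 + 26 + 16 + 33 = 123; the blank must be 129 − 123 = 6.
Row 5 has 4 + 29 + 22 + 4 − 2 + 24 + 18 = 99; the blank must be 129 − 99 = 30.
Column 3 has 18 + 24 + 19 + 13 + 30 + 11 + 13 = 128; the blank must be 129 − 128 = 1.
Row 1 has -4 + 6 + 18 + 12 + 6 + 12 + 48 = 98; the blank must be 129 − 98 = 31.
Row 7 has 34 + 5 + 1 − 1 + 16 + 25 + 12 = 92; the blank must be 129 − 92 = 37.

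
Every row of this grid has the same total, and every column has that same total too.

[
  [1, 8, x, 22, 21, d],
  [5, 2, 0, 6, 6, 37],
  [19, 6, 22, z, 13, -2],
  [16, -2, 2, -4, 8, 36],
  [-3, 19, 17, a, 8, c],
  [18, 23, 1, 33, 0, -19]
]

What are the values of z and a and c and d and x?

z = -2, a = 1, c = 14, d = -10, x = 14

Rows 2 and 4 both sum to 56, so that's the common total.
The known cells in row 3 total 58, leaving 56 − 58 = -2 for the blank.
The known cells in column 4 total 55, leaving 56 − 55 = 1 for the blank.
The known cells in column 3 total 42, leaving 56 − 42 = 14 for the blank.
The known cells in row 5 total 42, leaving 56 − 42 = 14 for the blank.
The known cells in row 1 total 66, leaving 56 − 66 = -10 for the blank.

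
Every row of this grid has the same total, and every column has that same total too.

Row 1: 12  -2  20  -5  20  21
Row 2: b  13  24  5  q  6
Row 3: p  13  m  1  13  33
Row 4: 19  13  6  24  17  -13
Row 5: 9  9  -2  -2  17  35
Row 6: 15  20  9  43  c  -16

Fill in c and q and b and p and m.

c = -5, q = 4, b = 14, p = -3, m = 9

Rows 1 and 4 both sum to 66, so that's the common total.
Row 6: 15 + 20 + 9 + 43 − 16 = 71, so its missing entry is 66 − 71 = -5.
Column 5: 20 + 13 + 17 + 17 − 5 = 62, so its missing entry is 66 − 62 = 4.
Column 3: 20 + 24 + 6 − 2 + 9 = 57, so its missing entry is 66 − 57 = 9.
Row 3: 13 + 9 + 1 + 13 + 33 = 69, so its missing entry is 66 − 69 = -3.
Row 2: 13 + 24 + 5 + 4 + 6 = 52, so its missing entry is 66 − 52 = 14.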